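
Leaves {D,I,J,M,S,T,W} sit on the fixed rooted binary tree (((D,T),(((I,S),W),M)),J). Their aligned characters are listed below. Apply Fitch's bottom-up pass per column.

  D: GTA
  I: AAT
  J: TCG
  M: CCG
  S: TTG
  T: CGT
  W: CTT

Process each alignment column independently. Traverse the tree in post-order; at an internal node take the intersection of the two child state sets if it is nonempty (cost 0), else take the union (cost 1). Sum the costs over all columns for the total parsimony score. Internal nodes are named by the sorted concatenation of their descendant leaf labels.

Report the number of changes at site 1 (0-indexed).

4

DT@0: {G} ∪ {C} = {C,G} (union, +1)
IS@0: {A} ∪ {T} = {A,T} (union, +1)
ISW@0: {A,T} ∪ {C} = {A,C,T} (union, +1)
IMSW@0: {A,C,T} ∩ {C} = {C} (intersection, +0)
DIMSTW@0: {C,G} ∩ {C} = {C} (intersection, +0)
DIJMSTW@0: {C} ∪ {T} = {C,T} (union, +1)
DT@1: {T} ∪ {G} = {G,T} (union, +1)
IS@1: {A} ∪ {T} = {A,T} (union, +1)
ISW@1: {A,T} ∩ {T} = {T} (intersection, +0)
IMSW@1: {T} ∪ {C} = {C,T} (union, +1)
DIMSTW@1: {G,T} ∩ {C,T} = {T} (intersection, +0)
DIJMSTW@1: {T} ∪ {C} = {C,T} (union, +1)
DT@2: {A} ∪ {T} = {A,T} (union, +1)
IS@2: {T} ∪ {G} = {G,T} (union, +1)
ISW@2: {G,T} ∩ {T} = {T} (intersection, +0)
IMSW@2: {T} ∪ {G} = {G,T} (union, +1)
DIMSTW@2: {A,T} ∩ {G,T} = {T} (intersection, +0)
DIJMSTW@2: {T} ∪ {G} = {G,T} (union, +1)
per-site changes: [4, 4, 4]; total = 12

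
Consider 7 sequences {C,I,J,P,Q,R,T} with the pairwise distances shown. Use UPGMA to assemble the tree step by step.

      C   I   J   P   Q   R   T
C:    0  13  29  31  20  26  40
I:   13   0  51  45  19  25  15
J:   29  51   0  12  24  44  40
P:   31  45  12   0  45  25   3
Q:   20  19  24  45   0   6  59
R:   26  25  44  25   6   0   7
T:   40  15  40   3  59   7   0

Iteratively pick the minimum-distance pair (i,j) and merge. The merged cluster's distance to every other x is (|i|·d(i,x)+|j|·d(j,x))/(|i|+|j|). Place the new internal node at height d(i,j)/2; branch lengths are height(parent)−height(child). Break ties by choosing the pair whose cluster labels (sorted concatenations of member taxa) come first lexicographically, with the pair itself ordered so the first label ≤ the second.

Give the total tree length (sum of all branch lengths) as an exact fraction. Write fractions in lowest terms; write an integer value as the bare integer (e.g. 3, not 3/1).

step 1: merge (P,T) at d=3; branch lengths P→3/2, T→3/2; new cluster PT
  updated: d(C,PT)=71/2, d(I,PT)=30, d(J,PT)=26, d(PT,Q)=52, d(PT,R)=16
step 2: merge (Q,R) at d=6; branch lengths Q→3, R→3; new cluster QR
  updated: d(C,QR)=23, d(I,QR)=22, d(J,QR)=34, d(PT,QR)=34
step 3: merge (C,I) at d=13; branch lengths C→13/2, I→13/2; new cluster CI
  updated: d(CI,J)=40, d(CI,PT)=131/4, d(CI,QR)=45/2
step 4: merge (CI,QR) at d=45/2; branch lengths CI→19/4, QR→33/4; new cluster CIQR
  updated: d(CIQR,J)=37, d(CIQR,PT)=267/8
step 5: merge (J,PT) at d=26; branch lengths J→13, PT→23/2; new cluster JPT
  updated: d(CIQR,JPT)=415/12
step 6: merge (CIQR,JPT) at d=415/12; branch lengths CIQR→145/24, JPT→103/24; new cluster CIJPQRT
final tree: (((C:13/2,I:13/2):19/4,(Q:3,R:3):33/4):145/24,(J:13,(P:3/2,T:3/2):23/2):103/24)
total length: 419/6

419/6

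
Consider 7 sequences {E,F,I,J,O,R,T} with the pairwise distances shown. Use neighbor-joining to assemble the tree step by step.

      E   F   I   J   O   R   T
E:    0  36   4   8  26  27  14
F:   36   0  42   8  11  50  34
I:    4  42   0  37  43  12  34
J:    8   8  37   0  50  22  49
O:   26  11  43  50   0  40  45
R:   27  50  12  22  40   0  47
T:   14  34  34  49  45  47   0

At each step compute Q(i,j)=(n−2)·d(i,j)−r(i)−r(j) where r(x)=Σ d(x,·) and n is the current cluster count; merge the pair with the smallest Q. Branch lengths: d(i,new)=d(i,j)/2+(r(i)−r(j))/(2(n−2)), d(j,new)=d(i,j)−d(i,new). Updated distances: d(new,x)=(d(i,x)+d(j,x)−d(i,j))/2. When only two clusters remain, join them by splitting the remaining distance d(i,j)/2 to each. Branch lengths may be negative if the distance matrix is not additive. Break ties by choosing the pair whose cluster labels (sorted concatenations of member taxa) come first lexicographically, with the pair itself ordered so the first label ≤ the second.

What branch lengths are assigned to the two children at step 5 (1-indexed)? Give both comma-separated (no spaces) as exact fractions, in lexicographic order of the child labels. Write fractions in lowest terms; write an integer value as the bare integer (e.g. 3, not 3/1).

37/8,23/4

iteration 1: select F,O (d=11, Q=-341); attach at lengths (21/10, 89/10); label the merged cluster FO
  updated: d(E,FO)=51/2, d(FO,I)=37, d(FO,J)=47/2, d(FO,R)=79/2, d(FO,T)=34
iteration 2: select I,R (d=12, Q=-447/2); attach at lengths (49/16, 143/16); label the merged cluster IR
  updated: d(E,IR)=19/2, d(FO,IR)=129/4, d(IR,J)=47/2, d(IR,T)=69/2
iteration 3: select FO,J (d=47/2, Q=-595/4); attach at lengths (109/8, 79/8); label the merged cluster FJO
  updated: d(E,FJO)=5, d(FJO,IR)=129/8, d(FJO,T)=119/4
iteration 4: select E,T (d=14, Q=-315/4); attach at lengths (-87/16, 311/16); label the merged cluster ET
  updated: d(ET,FJO)=83/8, d(ET,IR)=15
iteration 5: select ET,FJO (d=83/8, Q=-83/2); attach at lengths (37/8, 23/4); label the merged cluster EFJOT
  updated: d(EFJOT,IR)=83/8
iteration 6: select EFJOT,IR (d=83/8); attach at lengths (83/16, 83/16); label the merged cluster EFIJORT
final tree: (((E:-87/16,T:311/16):37/8,((F:21/10,O:89/10):109/8,J:79/8):23/4):83/16,(I:49/16,R:143/16):83/16)
total length: 325/4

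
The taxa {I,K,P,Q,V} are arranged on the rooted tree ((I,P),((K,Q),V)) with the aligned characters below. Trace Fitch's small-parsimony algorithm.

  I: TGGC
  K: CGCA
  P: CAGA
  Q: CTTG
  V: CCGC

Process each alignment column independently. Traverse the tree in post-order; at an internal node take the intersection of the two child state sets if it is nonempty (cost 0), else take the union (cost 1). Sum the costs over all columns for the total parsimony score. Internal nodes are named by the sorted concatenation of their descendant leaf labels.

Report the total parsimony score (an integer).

9

IP@0: {T} ∪ {C} = {C,T} (union, +1)
KQ@0: {C} ∩ {C} = {C} (intersection, +0)
KQV@0: {C} ∩ {C} = {C} (intersection, +0)
IKPQV@0: {C,T} ∩ {C} = {C} (intersection, +0)
IP@1: {G} ∪ {A} = {A,G} (union, +1)
KQ@1: {G} ∪ {T} = {G,T} (union, +1)
KQV@1: {G,T} ∪ {C} = {C,G,T} (union, +1)
IKPQV@1: {A,G} ∩ {C,G,T} = {G} (intersection, +0)
IP@2: {G} ∩ {G} = {G} (intersection, +0)
KQ@2: {C} ∪ {T} = {C,T} (union, +1)
KQV@2: {C,T} ∪ {G} = {C,G,T} (union, +1)
IKPQV@2: {G} ∩ {C,G,T} = {G} (intersection, +0)
IP@3: {C} ∪ {A} = {A,C} (union, +1)
KQ@3: {A} ∪ {G} = {A,G} (union, +1)
KQV@3: {A,G} ∪ {C} = {A,C,G} (union, +1)
IKPQV@3: {A,C} ∩ {A,C,G} = {A,C} (intersection, +0)
per-site changes: [1, 3, 2, 3]; total = 9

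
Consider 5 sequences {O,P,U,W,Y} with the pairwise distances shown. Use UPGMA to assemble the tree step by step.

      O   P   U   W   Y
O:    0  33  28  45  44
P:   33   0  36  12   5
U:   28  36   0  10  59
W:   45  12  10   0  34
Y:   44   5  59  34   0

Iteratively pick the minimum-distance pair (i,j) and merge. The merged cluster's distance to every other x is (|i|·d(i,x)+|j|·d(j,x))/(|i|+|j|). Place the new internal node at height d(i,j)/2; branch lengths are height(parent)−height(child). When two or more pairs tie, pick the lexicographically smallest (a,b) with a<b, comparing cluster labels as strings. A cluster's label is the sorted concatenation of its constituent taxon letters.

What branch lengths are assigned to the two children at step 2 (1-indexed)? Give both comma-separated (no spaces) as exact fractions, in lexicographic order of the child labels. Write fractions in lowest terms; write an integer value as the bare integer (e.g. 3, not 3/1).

5,5

1. join P+Y (d=5) ⇒ PY; edges |P|=5/2, |Y|=5/2
  updated: d(O,PY)=77/2, d(PY,U)=95/2, d(PY,W)=23
2. join U+W (d=10) ⇒ UW; edges |U|=5, |W|=5
  updated: d(O,UW)=73/2, d(PY,UW)=141/4
3. join PY+UW (d=141/4) ⇒ PUWY; edges |PY|=121/8, |UW|=101/8
  updated: d(O,PUWY)=75/2
4. join O+PUWY (d=75/2) ⇒ OPUWY; edges |O|=75/4, |PUWY|=9/8
final tree: (O:75/4,((P:5/2,Y:5/2):121/8,(U:5,W:5):101/8):9/8)
total length: 501/8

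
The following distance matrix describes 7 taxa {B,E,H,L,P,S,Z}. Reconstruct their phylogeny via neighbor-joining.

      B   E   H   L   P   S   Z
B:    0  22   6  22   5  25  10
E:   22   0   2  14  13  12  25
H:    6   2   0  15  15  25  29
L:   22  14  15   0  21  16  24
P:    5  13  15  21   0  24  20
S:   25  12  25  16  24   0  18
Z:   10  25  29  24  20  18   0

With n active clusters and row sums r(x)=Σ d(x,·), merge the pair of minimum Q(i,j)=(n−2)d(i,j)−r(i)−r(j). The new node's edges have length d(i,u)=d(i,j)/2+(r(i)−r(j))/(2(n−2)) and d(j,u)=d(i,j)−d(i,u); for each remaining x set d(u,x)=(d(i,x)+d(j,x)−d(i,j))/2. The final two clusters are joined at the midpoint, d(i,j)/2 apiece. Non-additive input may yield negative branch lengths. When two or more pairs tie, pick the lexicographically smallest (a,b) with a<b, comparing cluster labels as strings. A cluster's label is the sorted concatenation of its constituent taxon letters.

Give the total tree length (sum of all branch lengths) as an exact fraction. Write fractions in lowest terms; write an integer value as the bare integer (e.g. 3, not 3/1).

iteration 1: select E,H (d=2, Q=-170); attach at lengths (3/5, 7/5); label the merged cluster EH
  updated: d(B,EH)=13, d(EH,L)=27/2, d(EH,P)=13, d(EH,S)=35/2, d(EH,Z)=26
iteration 2: select B,P (d=5, Q=-138); attach at lengths (3/2, 7/2); label the merged cluster BP
  updated: d(BP,EH)=21/2, d(BP,L)=19, d(BP,S)=22, d(BP,Z)=25/2
iteration 3: select BP,Z (d=25/2, Q=-107); attach at lengths (7/2, 9); label the merged cluster BPZ
  updated: d(BPZ,EH)=12, d(BPZ,L)=61/4, d(BPZ,S)=55/4
iteration 4: select BPZ,S (d=55/4, Q=-243/4); attach at lengths (85/16, 135/16); label the merged cluster BPSZ
  updated: d(BPSZ,EH)=63/8, d(BPSZ,L)=35/4
iteration 5: select BPSZ,EH (d=63/8, Q=-241/8); attach at lengths (25/16, 101/16); label the merged cluster BEHPSZ
  updated: d(BEHPSZ,L)=115/16
iteration 6: select BEHPSZ,L (d=115/16); attach at lengths (115/32, 115/32); label the merged cluster BEHLPSZ
final tree: (((((B:3/2,P:7/2):7/2,Z:9):85/16,S:135/16):25/16,(E:3/5,H:7/5):101/16):115/32,L:115/32)
total length: 773/16

773/16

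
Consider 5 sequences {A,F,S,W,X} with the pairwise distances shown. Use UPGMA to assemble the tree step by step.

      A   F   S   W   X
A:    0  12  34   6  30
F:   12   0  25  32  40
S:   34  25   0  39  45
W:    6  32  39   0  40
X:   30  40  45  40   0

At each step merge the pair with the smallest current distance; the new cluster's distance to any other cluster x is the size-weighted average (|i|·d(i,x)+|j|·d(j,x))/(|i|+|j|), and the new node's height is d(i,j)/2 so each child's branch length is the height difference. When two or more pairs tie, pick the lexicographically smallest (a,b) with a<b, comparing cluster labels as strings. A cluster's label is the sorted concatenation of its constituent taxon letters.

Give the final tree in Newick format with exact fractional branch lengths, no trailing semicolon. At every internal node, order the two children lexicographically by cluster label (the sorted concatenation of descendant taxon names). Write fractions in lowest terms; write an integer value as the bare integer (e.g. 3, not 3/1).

1. join A+W (d=6) ⇒ AW; edges |A|=3, |W|=3
  updated: d(AW,F)=22, d(AW,S)=73/2, d(AW,X)=35
2. join AW+F (d=22) ⇒ AFW; edges |AW|=8, |F|=11
  updated: d(AFW,S)=98/3, d(AFW,X)=110/3
3. join AFW+S (d=98/3) ⇒ AFSW; edges |AFW|=16/3, |S|=49/3
  updated: d(AFSW,X)=155/4
4. join AFSW+X (d=155/4) ⇒ AFSWX; edges |AFSW|=73/24, |X|=155/8
final tree: ((((A:3,W:3):8,F:11):16/3,S:49/3):73/24,X:155/8)
total length: 829/12

((((A:3,W:3):8,F:11):16/3,S:49/3):73/24,X:155/8)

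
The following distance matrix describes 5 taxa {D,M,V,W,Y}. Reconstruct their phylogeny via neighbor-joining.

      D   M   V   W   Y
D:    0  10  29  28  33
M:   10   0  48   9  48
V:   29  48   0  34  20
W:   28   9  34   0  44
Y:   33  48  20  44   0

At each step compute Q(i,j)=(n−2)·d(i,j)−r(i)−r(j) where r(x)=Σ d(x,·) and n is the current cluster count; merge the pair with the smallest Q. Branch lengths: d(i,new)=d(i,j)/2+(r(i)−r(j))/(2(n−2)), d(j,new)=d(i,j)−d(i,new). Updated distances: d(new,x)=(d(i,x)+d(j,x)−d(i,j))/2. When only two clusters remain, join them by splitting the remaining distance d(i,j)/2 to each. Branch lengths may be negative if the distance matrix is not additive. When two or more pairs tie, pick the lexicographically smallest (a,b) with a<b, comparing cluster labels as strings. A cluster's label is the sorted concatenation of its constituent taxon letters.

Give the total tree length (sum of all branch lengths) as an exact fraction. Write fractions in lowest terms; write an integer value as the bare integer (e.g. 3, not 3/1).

step 1: merge (V,Y) at d=20, Q=-216; branch lengths V→23/3, Y→37/3; new cluster VY
  updated: d(D,VY)=21, d(M,VY)=38, d(VY,W)=29
step 2: merge (D,VY) at d=21, Q=-105; branch lengths D→13/4, VY→71/4; new cluster DVY
  updated: d(DVY,M)=27/2, d(DVY,W)=18
step 3: merge (DVY,M) at d=27/2, Q=-81/2; branch lengths DVY→45/4, M→9/4; new cluster DMVY
  updated: d(DMVY,W)=27/4
step 4: merge (DMVY,W) at d=27/4; branch lengths DMVY→27/8, W→27/8; new cluster DMVWY
final tree: (((D:13/4,(V:23/3,Y:37/3):71/4):45/4,M:9/4):27/8,W:27/8)
total length: 245/4

245/4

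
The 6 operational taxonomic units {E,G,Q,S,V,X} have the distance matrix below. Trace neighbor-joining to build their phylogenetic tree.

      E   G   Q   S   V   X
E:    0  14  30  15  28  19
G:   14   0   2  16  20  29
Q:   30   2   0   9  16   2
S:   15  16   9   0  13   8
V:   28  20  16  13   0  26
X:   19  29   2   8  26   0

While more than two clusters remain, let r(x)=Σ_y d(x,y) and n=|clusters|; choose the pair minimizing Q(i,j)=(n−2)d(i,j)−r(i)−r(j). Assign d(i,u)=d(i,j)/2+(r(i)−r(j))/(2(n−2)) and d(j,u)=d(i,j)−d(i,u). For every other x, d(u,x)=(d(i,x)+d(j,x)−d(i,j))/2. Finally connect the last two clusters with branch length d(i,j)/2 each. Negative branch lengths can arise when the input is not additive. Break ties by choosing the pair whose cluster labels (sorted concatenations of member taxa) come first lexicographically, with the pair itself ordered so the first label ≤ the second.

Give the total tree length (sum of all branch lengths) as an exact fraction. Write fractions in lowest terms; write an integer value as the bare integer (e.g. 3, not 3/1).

step 1: merge (Q,X) at d=2, Q=-135; branch lengths Q→-17/8, X→33/8; new cluster QX
  updated: d(E,QX)=47/2, d(G,QX)=29/2, d(QX,S)=15/2, d(QX,V)=20
step 2: merge (E,G) at d=14, Q=-103; branch lengths E→29/3, G→13/3; new cluster EG
  updated: d(EG,QX)=12, d(EG,S)=17/2, d(EG,V)=17
step 3: merge (EG,V) at d=17, Q=-107/2; branch lengths EG→43/8, V→93/8; new cluster EGV
  updated: d(EGV,QX)=15/2, d(EGV,S)=9/4
step 4: merge (EGV,QX) at d=15/2, Q=-69/4; branch lengths EGV→9/8, QX→51/8; new cluster EGQVX
  updated: d(EGQVX,S)=9/8
step 5: merge (EGQVX,S) at d=9/8; branch lengths EGQVX→9/16, S→9/16; new cluster EGQSVX
final tree: ((((E:29/3,G:13/3):43/8,V:93/8):9/8,(Q:-17/8,X:33/8):51/8):9/16,S:9/16)
total length: 333/8

333/8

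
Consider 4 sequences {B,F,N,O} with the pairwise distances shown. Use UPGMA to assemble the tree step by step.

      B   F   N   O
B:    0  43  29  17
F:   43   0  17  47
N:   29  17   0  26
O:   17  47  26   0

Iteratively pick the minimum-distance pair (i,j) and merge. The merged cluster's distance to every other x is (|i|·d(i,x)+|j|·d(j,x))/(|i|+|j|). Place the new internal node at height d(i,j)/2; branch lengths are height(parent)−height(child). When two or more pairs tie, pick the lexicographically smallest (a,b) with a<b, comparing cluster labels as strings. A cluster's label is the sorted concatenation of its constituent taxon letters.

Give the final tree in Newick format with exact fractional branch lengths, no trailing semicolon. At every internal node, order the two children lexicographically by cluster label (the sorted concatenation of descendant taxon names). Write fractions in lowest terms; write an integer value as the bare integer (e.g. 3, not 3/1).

((B:17/2,O:17/2):77/8,(F:17/2,N:17/2):77/8)

step 1: merge (B,O) at d=17; branch lengths B→17/2, O→17/2; new cluster BO
  updated: d(BO,F)=45, d(BO,N)=55/2
step 2: merge (F,N) at d=17; branch lengths F→17/2, N→17/2; new cluster FN
  updated: d(BO,FN)=145/4
step 3: merge (BO,FN) at d=145/4; branch lengths BO→77/8, FN→77/8; new cluster BFNO
final tree: ((B:17/2,O:17/2):77/8,(F:17/2,N:17/2):77/8)
total length: 213/4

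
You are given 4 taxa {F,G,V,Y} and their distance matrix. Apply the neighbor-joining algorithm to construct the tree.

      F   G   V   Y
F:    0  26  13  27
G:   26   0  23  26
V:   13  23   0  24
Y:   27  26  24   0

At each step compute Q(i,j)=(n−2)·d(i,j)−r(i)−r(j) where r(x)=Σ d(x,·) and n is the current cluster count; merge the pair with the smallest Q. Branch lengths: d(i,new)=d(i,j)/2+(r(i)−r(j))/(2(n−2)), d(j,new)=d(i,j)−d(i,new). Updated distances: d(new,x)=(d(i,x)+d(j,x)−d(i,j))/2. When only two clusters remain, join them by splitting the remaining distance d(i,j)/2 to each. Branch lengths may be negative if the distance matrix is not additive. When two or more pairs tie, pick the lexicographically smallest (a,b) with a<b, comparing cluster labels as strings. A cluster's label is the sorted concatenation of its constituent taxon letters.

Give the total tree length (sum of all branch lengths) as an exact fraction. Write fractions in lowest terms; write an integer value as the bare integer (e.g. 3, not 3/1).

iteration 1: select F,V (d=13, Q=-100); attach at lengths (8, 5); label the merged cluster FV
  updated: d(FV,G)=18, d(FV,Y)=19
iteration 2: select FV,G (d=18, Q=-63); attach at lengths (11/2, 25/2); label the merged cluster FGV
  updated: d(FGV,Y)=27/2
iteration 3: select FGV,Y (d=27/2); attach at lengths (27/4, 27/4); label the merged cluster FGVY
final tree: (((F:8,V:5):11/2,G:25/2):27/4,Y:27/4)
total length: 89/2

89/2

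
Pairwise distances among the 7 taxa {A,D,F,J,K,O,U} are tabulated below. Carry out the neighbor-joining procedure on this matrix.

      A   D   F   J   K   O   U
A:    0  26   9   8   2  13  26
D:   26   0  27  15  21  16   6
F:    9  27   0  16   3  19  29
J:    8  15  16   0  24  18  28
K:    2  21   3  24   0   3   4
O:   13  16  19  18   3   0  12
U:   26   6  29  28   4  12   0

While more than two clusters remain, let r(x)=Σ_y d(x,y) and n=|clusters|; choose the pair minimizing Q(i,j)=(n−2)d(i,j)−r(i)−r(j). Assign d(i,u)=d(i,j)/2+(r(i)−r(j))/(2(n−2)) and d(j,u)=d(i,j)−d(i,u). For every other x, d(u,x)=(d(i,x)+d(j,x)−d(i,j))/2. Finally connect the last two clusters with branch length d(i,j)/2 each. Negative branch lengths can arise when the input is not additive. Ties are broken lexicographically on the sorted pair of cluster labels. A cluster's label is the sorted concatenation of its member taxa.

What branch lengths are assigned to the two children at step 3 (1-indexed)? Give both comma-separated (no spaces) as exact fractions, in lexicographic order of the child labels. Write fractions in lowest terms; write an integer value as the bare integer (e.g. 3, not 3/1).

21/8,47/8

iteration 1: select D,U (d=6, Q=-186); attach at lengths (18/5, 12/5); label the merged cluster DU
  updated: d(A,DU)=23, d(DU,F)=25, d(DU,J)=37/2, d(DU,K)=19/2, d(DU,O)=11
iteration 2: select A,J (d=8, Q=-215/2); attach at lengths (5/16, 123/16); label the merged cluster AJ
  updated: d(AJ,DU)=67/4, d(AJ,F)=17/2, d(AJ,K)=9, d(AJ,O)=23/2
iteration 3: select AJ,F (d=17/2, Q=-303/4); attach at lengths (21/8, 47/8); label the merged cluster AFJ
  updated: d(AFJ,DU)=133/8, d(AFJ,K)=7/4, d(AFJ,O)=11
iteration 4: select AFJ,K (d=7/4, Q=-321/8); attach at lengths (149/32, -93/32); label the merged cluster AFJK
  updated: d(AFJK,DU)=195/16, d(AFJK,O)=49/8
iteration 5: select AFJK,DU (d=195/16, Q=-469/16); attach at lengths (117/32, 273/32); label the merged cluster ADFJKU
  updated: d(ADFJKU,O)=79/32
iteration 6: select ADFJKU,O (d=79/32); attach at lengths (79/64, 79/64); label the merged cluster ADFJKOU
final tree: (((((A:5/16,J:123/16):21/8,F:47/8):149/32,K:-93/32):117/32,(D:18/5,U:12/5):273/32):79/64,O:79/64)
total length: 1245/32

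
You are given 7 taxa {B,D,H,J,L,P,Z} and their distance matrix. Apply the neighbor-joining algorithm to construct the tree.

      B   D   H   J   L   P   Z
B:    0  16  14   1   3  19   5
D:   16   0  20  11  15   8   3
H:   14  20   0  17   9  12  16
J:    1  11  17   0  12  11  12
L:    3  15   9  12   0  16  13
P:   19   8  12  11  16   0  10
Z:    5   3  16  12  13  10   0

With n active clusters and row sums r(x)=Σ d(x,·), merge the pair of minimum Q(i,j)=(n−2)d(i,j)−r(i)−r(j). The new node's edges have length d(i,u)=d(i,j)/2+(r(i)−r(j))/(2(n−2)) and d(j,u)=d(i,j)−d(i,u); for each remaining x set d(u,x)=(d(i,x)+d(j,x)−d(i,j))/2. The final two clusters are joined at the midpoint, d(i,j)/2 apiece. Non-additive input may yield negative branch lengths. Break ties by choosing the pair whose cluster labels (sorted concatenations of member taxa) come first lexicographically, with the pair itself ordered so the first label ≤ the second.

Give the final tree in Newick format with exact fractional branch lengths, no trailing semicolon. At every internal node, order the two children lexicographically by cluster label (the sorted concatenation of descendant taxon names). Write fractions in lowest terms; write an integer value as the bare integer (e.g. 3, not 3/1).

((((B:-1/10,J:11/10):17/4,((D:21/8,Z:3/8):3,P:9/2):15/4):9/4,H:13/2):5/4,L:5/4)

1. join B+J (d=1, Q=-117) ⇒ BJ; edges |B|=-1/10, |J|=11/10
  updated: d(BJ,D)=13, d(BJ,H)=15, d(BJ,L)=7, d(BJ,P)=29/2, d(BJ,Z)=8
2. join D+Z (d=3, Q=-97) ⇒ DZ; edges |D|=21/8, |Z|=3/8
  updated: d(BJ,DZ)=9, d(DZ,H)=33/2, d(DZ,L)=25/2, d(DZ,P)=15/2
3. join DZ+P (d=15/2, Q=-73) ⇒ DPZ; edges |DZ|=3, |P|=9/2
  updated: d(BJ,DPZ)=8, d(DPZ,H)=21/2, d(DPZ,L)=21/2
4. join BJ+DPZ (d=8, Q=-43) ⇒ BDJPZ; edges |BJ|=17/4, |DPZ|=15/4
  updated: d(BDJPZ,H)=35/4, d(BDJPZ,L)=19/4
5. join BDJPZ+H (d=35/4, Q=-45/2) ⇒ BDHJPZ; edges |BDJPZ|=9/4, |H|=13/2
  updated: d(BDHJPZ,L)=5/2
6. join BDHJPZ+L (d=5/2) ⇒ BDHJLPZ; edges |BDHJPZ|=5/4, |L|=5/4
final tree: ((((B:-1/10,J:11/10):17/4,((D:21/8,Z:3/8):3,P:9/2):15/4):9/4,H:13/2):5/4,L:5/4)
total length: 123/4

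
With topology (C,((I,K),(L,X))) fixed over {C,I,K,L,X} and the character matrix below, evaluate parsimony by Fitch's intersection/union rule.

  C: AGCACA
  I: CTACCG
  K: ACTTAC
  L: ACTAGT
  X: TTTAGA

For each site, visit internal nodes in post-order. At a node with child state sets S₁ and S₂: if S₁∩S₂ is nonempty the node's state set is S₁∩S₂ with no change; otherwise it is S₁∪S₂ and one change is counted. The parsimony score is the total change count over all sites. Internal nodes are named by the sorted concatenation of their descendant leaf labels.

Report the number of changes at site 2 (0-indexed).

2

IK@0: {C} ∪ {A} = {A,C} (union, +1)
LX@0: {A} ∪ {T} = {A,T} (union, +1)
IKLX@0: {A,C} ∩ {A,T} = {A} (intersection, +0)
CIKLX@0: {A} ∩ {A} = {A} (intersection, +0)
IK@1: {T} ∪ {C} = {C,T} (union, +1)
LX@1: {C} ∪ {T} = {C,T} (union, +1)
IKLX@1: {C,T} ∩ {C,T} = {C,T} (intersection, +0)
CIKLX@1: {G} ∪ {C,T} = {C,G,T} (union, +1)
IK@2: {A} ∪ {T} = {A,T} (union, +1)
LX@2: {T} ∩ {T} = {T} (intersection, +0)
IKLX@2: {A,T} ∩ {T} = {T} (intersection, +0)
CIKLX@2: {C} ∪ {T} = {C,T} (union, +1)
IK@3: {C} ∪ {T} = {C,T} (union, +1)
LX@3: {A} ∩ {A} = {A} (intersection, +0)
IKLX@3: {C,T} ∪ {A} = {A,C,T} (union, +1)
CIKLX@3: {A} ∩ {A,C,T} = {A} (intersection, +0)
IK@4: {C} ∪ {A} = {A,C} (union, +1)
LX@4: {G} ∩ {G} = {G} (intersection, +0)
IKLX@4: {A,C} ∪ {G} = {A,C,G} (union, +1)
CIKLX@4: {C} ∩ {A,C,G} = {C} (intersection, +0)
IK@5: {G} ∪ {C} = {C,G} (union, +1)
LX@5: {T} ∪ {A} = {A,T} (union, +1)
IKLX@5: {C,G} ∪ {A,T} = {A,C,G,T} (union, +1)
CIKLX@5: {A} ∩ {A,C,G,T} = {A} (intersection, +0)
per-site changes: [2, 3, 2, 2, 2, 3]; total = 14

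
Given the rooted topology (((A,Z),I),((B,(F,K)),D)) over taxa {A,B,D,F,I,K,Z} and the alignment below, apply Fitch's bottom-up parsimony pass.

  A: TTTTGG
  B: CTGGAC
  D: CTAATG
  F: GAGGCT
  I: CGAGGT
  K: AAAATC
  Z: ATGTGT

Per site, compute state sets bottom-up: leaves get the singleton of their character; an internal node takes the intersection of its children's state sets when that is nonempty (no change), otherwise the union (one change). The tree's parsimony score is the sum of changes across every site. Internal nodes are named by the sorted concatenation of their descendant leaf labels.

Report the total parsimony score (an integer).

site 0, node AZ: A={T} ∪ Z={A} → {A,T} (+1)
site 0, node AIZ: AZ={A,T} ∪ I={C} → {A,C,T} (+1)
site 0, node FK: F={G} ∪ K={A} → {A,G} (+1)
site 0, node BFK: B={C} ∪ FK={A,G} → {A,C,G} (+1)
site 0, node BDFK: BFK={A,C,G} ∩ D={C} → {C} (+0)
site 0, node ABDFIKZ: AIZ={A,C,T} ∩ BDFK={C} → {C} (+0)
site 1, node AZ: A={T} ∩ Z={T} → {T} (+0)
site 1, node AIZ: AZ={T} ∪ I={G} → {G,T} (+1)
site 1, node FK: F={A} ∩ K={A} → {A} (+0)
site 1, node BFK: B={T} ∪ FK={A} → {A,T} (+1)
site 1, node BDFK: BFK={A,T} ∩ D={T} → {T} (+0)
site 1, node ABDFIKZ: AIZ={G,T} ∩ BDFK={T} → {T} (+0)
site 2, node AZ: A={T} ∪ Z={G} → {G,T} (+1)
site 2, node AIZ: AZ={G,T} ∪ I={A} → {A,G,T} (+1)
site 2, node FK: F={G} ∪ K={A} → {A,G} (+1)
site 2, node BFK: B={G} ∩ FK={A,G} → {G} (+0)
site 2, node BDFK: BFK={G} ∪ D={A} → {A,G} (+1)
site 2, node ABDFIKZ: AIZ={A,G,T} ∩ BDFK={A,G} → {A,G} (+0)
site 3, node AZ: A={T} ∩ Z={T} → {T} (+0)
site 3, node AIZ: AZ={T} ∪ I={G} → {G,T} (+1)
site 3, node FK: F={G} ∪ K={A} → {A,G} (+1)
site 3, node BFK: B={G} ∩ FK={A,G} → {G} (+0)
site 3, node BDFK: BFK={G} ∪ D={A} → {A,G} (+1)
site 3, node ABDFIKZ: AIZ={G,T} ∩ BDFK={A,G} → {G} (+0)
site 4, node AZ: A={G} ∩ Z={G} → {G} (+0)
site 4, node AIZ: AZ={G} ∩ I={G} → {G} (+0)
site 4, node FK: F={C} ∪ K={T} → {C,T} (+1)
site 4, node BFK: B={A} ∪ FK={C,T} → {A,C,T} (+1)
site 4, node BDFK: BFK={A,C,T} ∩ D={T} → {T} (+0)
site 4, node ABDFIKZ: AIZ={G} ∪ BDFK={T} → {G,T} (+1)
site 5, node AZ: A={G} ∪ Z={T} → {G,T} (+1)
site 5, node AIZ: AZ={G,T} ∩ I={T} → {T} (+0)
site 5, node FK: F={T} ∪ K={C} → {C,T} (+1)
site 5, node BFK: B={C} ∩ FK={C,T} → {C} (+0)
site 5, node BDFK: BFK={C} ∪ D={G} → {C,G} (+1)
site 5, node ABDFIKZ: AIZ={T} ∪ BDFK={C,G} → {C,G,T} (+1)
per-site changes: [4, 2, 4, 3, 3, 4]; total = 20

20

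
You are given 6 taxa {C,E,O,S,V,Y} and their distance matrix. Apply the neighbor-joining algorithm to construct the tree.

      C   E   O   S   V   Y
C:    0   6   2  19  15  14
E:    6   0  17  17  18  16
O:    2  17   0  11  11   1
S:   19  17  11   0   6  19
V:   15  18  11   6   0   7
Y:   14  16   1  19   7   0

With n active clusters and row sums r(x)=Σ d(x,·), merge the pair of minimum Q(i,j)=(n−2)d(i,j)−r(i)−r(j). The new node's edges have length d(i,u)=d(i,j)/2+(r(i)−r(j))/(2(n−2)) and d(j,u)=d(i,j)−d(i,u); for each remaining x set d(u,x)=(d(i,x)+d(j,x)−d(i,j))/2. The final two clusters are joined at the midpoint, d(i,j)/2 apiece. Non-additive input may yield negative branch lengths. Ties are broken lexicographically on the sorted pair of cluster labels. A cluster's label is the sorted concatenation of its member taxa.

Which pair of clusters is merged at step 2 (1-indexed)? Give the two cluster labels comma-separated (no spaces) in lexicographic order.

iteration 1: select C,E (d=6, Q=-106); attach at lengths (3/4, 21/4); label the merged cluster CE
  updated: d(CE,O)=13/2, d(CE,S)=15, d(CE,V)=27/2, d(CE,Y)=12
iteration 2: select S,V (d=6, Q=-141/2); attach at lengths (21/4, 3/4); label the merged cluster SV
  updated: d(CE,SV)=45/4, d(O,SV)=8, d(SV,Y)=10
iteration 3: select CE,SV (d=45/4, Q=-73/2); attach at lengths (23/4, 11/2); label the merged cluster CESV
  updated: d(CESV,O)=13/8, d(CESV,Y)=43/8
iteration 4: select CESV,O (d=13/8, Q=-8); attach at lengths (3, -11/8); label the merged cluster CEOSV
  updated: d(CEOSV,Y)=19/8
iteration 5: select CEOSV,Y (d=19/8); attach at lengths (19/16, 19/16); label the merged cluster CEOSVY
final tree: ((((C:3/4,E:21/4):23/4,(S:21/4,V:3/4):11/2):3,O:-11/8):19/16,Y:19/16)
total length: 109/4

S,V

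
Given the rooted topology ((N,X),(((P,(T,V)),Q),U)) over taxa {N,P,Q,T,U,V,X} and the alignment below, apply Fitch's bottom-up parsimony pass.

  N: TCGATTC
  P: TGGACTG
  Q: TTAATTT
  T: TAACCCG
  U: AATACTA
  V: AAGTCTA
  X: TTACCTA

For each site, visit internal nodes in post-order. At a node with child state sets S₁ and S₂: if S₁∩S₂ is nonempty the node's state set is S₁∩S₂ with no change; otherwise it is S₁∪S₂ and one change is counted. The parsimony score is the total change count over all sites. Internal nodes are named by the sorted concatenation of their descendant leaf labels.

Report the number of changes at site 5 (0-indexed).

1

site 0, node NX: N={T} ∩ X={T} → {T} (+0)
site 0, node TV: T={T} ∪ V={A} → {A,T} (+1)
site 0, node PTV: P={T} ∩ TV={A,T} → {T} (+0)
site 0, node PQTV: PTV={T} ∩ Q={T} → {T} (+0)
site 0, node PQTUV: PQTV={T} ∪ U={A} → {A,T} (+1)
site 0, node NPQTUVX: NX={T} ∩ PQTUV={A,T} → {T} (+0)
site 1, node NX: N={C} ∪ X={T} → {C,T} (+1)
site 1, node TV: T={A} ∩ V={A} → {A} (+0)
site 1, node PTV: P={G} ∪ TV={A} → {A,G} (+1)
site 1, node PQTV: PTV={A,G} ∪ Q={T} → {A,G,T} (+1)
site 1, node PQTUV: PQTV={A,G,T} ∩ U={A} → {A} (+0)
site 1, node NPQTUVX: NX={C,T} ∪ PQTUV={A} → {A,C,T} (+1)
site 2, node NX: N={G} ∪ X={A} → {A,G} (+1)
site 2, node TV: T={A} ∪ V={G} → {A,G} (+1)
site 2, node PTV: P={G} ∩ TV={A,G} → {G} (+0)
site 2, node PQTV: PTV={G} ∪ Q={A} → {A,G} (+1)
site 2, node PQTUV: PQTV={A,G} ∪ U={T} → {A,G,T} (+1)
site 2, node NPQTUVX: NX={A,G} ∩ PQTUV={A,G,T} → {A,G} (+0)
site 3, node NX: N={A} ∪ X={C} → {A,C} (+1)
site 3, node TV: T={C} ∪ V={T} → {C,T} (+1)
site 3, node PTV: P={A} ∪ TV={C,T} → {A,C,T} (+1)
site 3, node PQTV: PTV={A,C,T} ∩ Q={A} → {A} (+0)
site 3, node PQTUV: PQTV={A} ∩ U={A} → {A} (+0)
site 3, node NPQTUVX: NX={A,C} ∩ PQTUV={A} → {A} (+0)
site 4, node NX: N={T} ∪ X={C} → {C,T} (+1)
site 4, node TV: T={C} ∩ V={C} → {C} (+0)
site 4, node PTV: P={C} ∩ TV={C} → {C} (+0)
site 4, node PQTV: PTV={C} ∪ Q={T} → {C,T} (+1)
site 4, node PQTUV: PQTV={C,T} ∩ U={C} → {C} (+0)
site 4, node NPQTUVX: NX={C,T} ∩ PQTUV={C} → {C} (+0)
site 5, node NX: N={T} ∩ X={T} → {T} (+0)
site 5, node TV: T={C} ∪ V={T} → {C,T} (+1)
site 5, node PTV: P={T} ∩ TV={C,T} → {T} (+0)
site 5, node PQTV: PTV={T} ∩ Q={T} → {T} (+0)
site 5, node PQTUV: PQTV={T} ∩ U={T} → {T} (+0)
site 5, node NPQTUVX: NX={T} ∩ PQTUV={T} → {T} (+0)
site 6, node NX: N={C} ∪ X={A} → {A,C} (+1)
site 6, node TV: T={G} ∪ V={A} → {A,G} (+1)
site 6, node PTV: P={G} ∩ TV={A,G} → {G} (+0)
site 6, node PQTV: PTV={G} ∪ Q={T} → {G,T} (+1)
site 6, node PQTUV: PQTV={G,T} ∪ U={A} → {A,G,T} (+1)
site 6, node NPQTUVX: NX={A,C} ∩ PQTUV={A,G,T} → {A} (+0)
per-site changes: [2, 4, 4, 3, 2, 1, 4]; total = 20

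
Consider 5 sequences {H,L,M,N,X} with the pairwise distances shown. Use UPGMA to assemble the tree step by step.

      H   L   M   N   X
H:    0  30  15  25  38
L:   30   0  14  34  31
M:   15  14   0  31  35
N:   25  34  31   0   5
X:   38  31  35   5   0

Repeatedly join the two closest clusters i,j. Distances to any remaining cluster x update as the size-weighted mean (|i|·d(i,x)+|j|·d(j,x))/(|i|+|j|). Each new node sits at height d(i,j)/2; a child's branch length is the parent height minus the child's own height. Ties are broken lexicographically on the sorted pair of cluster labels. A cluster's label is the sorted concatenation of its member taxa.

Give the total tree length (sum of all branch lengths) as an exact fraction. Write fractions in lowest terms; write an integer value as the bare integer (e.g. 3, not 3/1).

637/12

step 1: merge (N,X) at d=5; branch lengths N→5/2, X→5/2; new cluster NX
  updated: d(H,NX)=63/2, d(L,NX)=65/2, d(M,NX)=33
step 2: merge (L,M) at d=14; branch lengths L→7, M→7; new cluster LM
  updated: d(H,LM)=45/2, d(LM,NX)=131/4
step 3: merge (H,LM) at d=45/2; branch lengths H→45/4, LM→17/4; new cluster HLM
  updated: d(HLM,NX)=97/3
step 4: merge (HLM,NX) at d=97/3; branch lengths HLM→59/12, NX→41/3; new cluster HLMNX
final tree: ((H:45/4,(L:7,M:7):17/4):59/12,(N:5/2,X:5/2):41/3)
total length: 637/12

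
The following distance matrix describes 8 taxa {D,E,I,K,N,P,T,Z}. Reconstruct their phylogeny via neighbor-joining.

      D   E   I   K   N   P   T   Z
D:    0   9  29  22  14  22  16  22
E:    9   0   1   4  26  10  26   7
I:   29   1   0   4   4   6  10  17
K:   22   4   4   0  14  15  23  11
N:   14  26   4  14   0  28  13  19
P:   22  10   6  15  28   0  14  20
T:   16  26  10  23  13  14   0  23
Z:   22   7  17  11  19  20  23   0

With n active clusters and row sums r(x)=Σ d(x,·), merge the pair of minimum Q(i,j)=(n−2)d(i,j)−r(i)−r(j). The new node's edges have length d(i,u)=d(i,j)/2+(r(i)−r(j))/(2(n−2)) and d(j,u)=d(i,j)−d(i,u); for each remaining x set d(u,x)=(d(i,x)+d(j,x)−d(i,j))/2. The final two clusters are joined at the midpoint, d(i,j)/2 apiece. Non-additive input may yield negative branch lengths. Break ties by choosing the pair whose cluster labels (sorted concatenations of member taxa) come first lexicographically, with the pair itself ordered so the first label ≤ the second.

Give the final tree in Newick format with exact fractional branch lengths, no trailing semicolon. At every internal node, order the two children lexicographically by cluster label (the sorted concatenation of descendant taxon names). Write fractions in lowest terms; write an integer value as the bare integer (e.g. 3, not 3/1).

(((((D:25/3,N:17/3):2/5,T:71/10):187/32,P:205/32):27/32,((E:-5/8,Z:61/8):31/24,K:65/24):119/32):-31/64,I:-31/64)

step 1: merge (D,N) at d=14, Q=-168; branch lengths D→25/3, N→17/3; new cluster DN
  updated: d(DN,E)=21/2, d(DN,I)=19/2, d(DN,K)=11, d(DN,P)=18, d(DN,T)=15/2, d(DN,Z)=27/2
step 2: merge (DN,T) at d=15/2, Q=-136; branch lengths DN→2/5, T→71/10; new cluster DNT
  updated: d(DNT,E)=29/2, d(DNT,I)=6, d(DNT,K)=53/4, d(DNT,P)=49/4, d(DNT,Z)=29/2
step 3: merge (E,Z) at d=7, Q=-78; branch lengths E→-5/8, Z→61/8; new cluster EZ
  updated: d(DNT,EZ)=11, d(EZ,I)=11/2, d(EZ,K)=4, d(EZ,P)=23/2
step 4: merge (EZ,K) at d=4, Q=-225/4; branch lengths EZ→31/24, K→65/24; new cluster EKZ
  updated: d(DNT,EKZ)=81/8, d(EKZ,I)=11/4, d(EKZ,P)=45/4
step 5: merge (DNT,P) at d=49/4, Q=-267/8; branch lengths DNT→187/32, P→205/32; new cluster DNPT
  updated: d(DNPT,EKZ)=73/16, d(DNPT,I)=-1/8
step 6: merge (DNPT,EKZ) at d=73/16, Q=-115/16; branch lengths DNPT→27/32, EKZ→119/32; new cluster DEKNPTZ
  updated: d(DEKNPTZ,I)=-31/32
step 7: merge (DEKNPTZ,I) at d=-31/32; branch lengths DEKNPTZ→-31/64, I→-31/64; new cluster DEIKNPTZ
final tree: (((((D:25/3,N:17/3):2/5,T:71/10):187/32,P:205/32):27/32,((E:-5/8,Z:61/8):31/24,K:65/24):119/32):-31/64,I:-31/64)
total length: 1547/32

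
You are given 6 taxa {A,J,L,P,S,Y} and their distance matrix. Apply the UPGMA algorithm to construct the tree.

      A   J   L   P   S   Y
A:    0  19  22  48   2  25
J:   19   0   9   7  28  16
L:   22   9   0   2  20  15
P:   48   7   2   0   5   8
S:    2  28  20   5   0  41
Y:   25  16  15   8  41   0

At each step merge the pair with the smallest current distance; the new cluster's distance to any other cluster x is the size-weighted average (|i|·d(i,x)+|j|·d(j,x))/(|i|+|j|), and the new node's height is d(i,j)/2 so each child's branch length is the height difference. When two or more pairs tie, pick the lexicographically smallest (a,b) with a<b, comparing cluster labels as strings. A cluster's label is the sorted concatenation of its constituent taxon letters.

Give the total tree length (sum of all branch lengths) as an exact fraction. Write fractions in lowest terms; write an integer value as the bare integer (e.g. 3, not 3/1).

step 1: merge (A,S) at d=2; branch lengths A→1, S→1; new cluster AS
  updated: d(AS,J)=47/2, d(AS,L)=21, d(AS,P)=53/2, d(AS,Y)=33
step 2: merge (L,P) at d=2; branch lengths L→1, P→1; new cluster LP
  updated: d(AS,LP)=95/4, d(J,LP)=8, d(LP,Y)=23/2
step 3: merge (J,LP) at d=8; branch lengths J→4, LP→3; new cluster JLP
  updated: d(AS,JLP)=71/3, d(JLP,Y)=13
step 4: merge (JLP,Y) at d=13; branch lengths JLP→5/2, Y→13/2; new cluster JLPY
  updated: d(AS,JLPY)=26
step 5: merge (AS,JLPY) at d=26; branch lengths AS→12, JLPY→13/2; new cluster AJLPSY
final tree: ((A:1,S:1):12,((J:4,(L:1,P:1):3):5/2,Y:13/2):13/2)
total length: 77/2

77/2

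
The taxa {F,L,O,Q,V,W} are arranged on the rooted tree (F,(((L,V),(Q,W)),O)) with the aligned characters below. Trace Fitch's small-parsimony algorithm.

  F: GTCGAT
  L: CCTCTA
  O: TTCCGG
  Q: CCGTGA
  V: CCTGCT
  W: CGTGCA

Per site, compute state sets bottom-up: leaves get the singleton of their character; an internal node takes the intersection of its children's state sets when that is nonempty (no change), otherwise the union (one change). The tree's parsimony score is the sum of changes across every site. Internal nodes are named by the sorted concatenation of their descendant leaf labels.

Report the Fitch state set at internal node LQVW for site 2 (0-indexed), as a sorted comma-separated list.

T

LV@0: {C} ∩ {C} = {C} (intersection, +0)
QW@0: {C} ∩ {C} = {C} (intersection, +0)
LQVW@0: {C} ∩ {C} = {C} (intersection, +0)
LOQVW@0: {C} ∪ {T} = {C,T} (union, +1)
FLOQVW@0: {G} ∪ {C,T} = {C,G,T} (union, +1)
LV@1: {C} ∩ {C} = {C} (intersection, +0)
QW@1: {C} ∪ {G} = {C,G} (union, +1)
LQVW@1: {C} ∩ {C,G} = {C} (intersection, +0)
LOQVW@1: {C} ∪ {T} = {C,T} (union, +1)
FLOQVW@1: {T} ∩ {C,T} = {T} (intersection, +0)
LV@2: {T} ∩ {T} = {T} (intersection, +0)
QW@2: {G} ∪ {T} = {G,T} (union, +1)
LQVW@2: {T} ∩ {G,T} = {T} (intersection, +0)
LOQVW@2: {T} ∪ {C} = {C,T} (union, +1)
FLOQVW@2: {C} ∩ {C,T} = {C} (intersection, +0)
LV@3: {C} ∪ {G} = {C,G} (union, +1)
QW@3: {T} ∪ {G} = {G,T} (union, +1)
LQVW@3: {C,G} ∩ {G,T} = {G} (intersection, +0)
LOQVW@3: {G} ∪ {C} = {C,G} (union, +1)
FLOQVW@3: {G} ∩ {C,G} = {G} (intersection, +0)
LV@4: {T} ∪ {C} = {C,T} (union, +1)
QW@4: {G} ∪ {C} = {C,G} (union, +1)
LQVW@4: {C,T} ∩ {C,G} = {C} (intersection, +0)
LOQVW@4: {C} ∪ {G} = {C,G} (union, +1)
FLOQVW@4: {A} ∪ {C,G} = {A,C,G} (union, +1)
LV@5: {A} ∪ {T} = {A,T} (union, +1)
QW@5: {A} ∩ {A} = {A} (intersection, +0)
LQVW@5: {A,T} ∩ {A} = {A} (intersection, +0)
LOQVW@5: {A} ∪ {G} = {A,G} (union, +1)
FLOQVW@5: {T} ∪ {A,G} = {A,G,T} (union, +1)
per-site changes: [2, 2, 2, 3, 4, 3]; total = 16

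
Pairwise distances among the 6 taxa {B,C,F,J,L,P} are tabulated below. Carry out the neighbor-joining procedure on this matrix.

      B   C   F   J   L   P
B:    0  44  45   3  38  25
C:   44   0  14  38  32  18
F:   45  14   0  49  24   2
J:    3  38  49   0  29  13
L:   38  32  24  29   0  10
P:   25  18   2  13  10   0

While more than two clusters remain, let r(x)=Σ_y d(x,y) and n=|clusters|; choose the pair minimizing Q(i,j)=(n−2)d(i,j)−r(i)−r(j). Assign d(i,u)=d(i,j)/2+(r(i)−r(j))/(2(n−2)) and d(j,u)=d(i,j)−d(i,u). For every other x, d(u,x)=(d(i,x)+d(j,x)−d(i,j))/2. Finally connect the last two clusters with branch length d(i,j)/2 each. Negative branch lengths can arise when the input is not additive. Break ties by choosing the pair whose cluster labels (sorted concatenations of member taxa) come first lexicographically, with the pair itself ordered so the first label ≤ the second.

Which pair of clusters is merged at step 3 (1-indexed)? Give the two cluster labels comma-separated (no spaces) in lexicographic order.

BJ,L

iteration 1: select B,J (d=3, Q=-275); attach at lengths (35/8, -11/8); label the merged cluster BJ
  updated: d(BJ,C)=79/2, d(BJ,F)=91/2, d(BJ,L)=32, d(BJ,P)=35/2
iteration 2: select C,F (d=14, Q=-147); attach at lengths (10, 4); label the merged cluster CF
  updated: d(BJ,CF)=71/2, d(CF,L)=21, d(CF,P)=3
iteration 3: select BJ,L (d=32, Q=-84); attach at lengths (43/2, 21/2); label the merged cluster BJL
  updated: d(BJL,CF)=49/4, d(BJL,P)=-9/4
iteration 4: select BJL,CF (d=49/4, Q=-13); attach at lengths (7/2, 35/4); label the merged cluster BCFJL
  updated: d(BCFJL,P)=-23/4
iteration 5: select BCFJL,P (d=-23/4); attach at lengths (-23/8, -23/8); label the merged cluster BCFJLP
final tree: ((((B:35/8,J:-11/8):43/2,L:21/2):7/2,(C:10,F:4):35/4):-23/8,P:-23/8)
total length: 111/2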